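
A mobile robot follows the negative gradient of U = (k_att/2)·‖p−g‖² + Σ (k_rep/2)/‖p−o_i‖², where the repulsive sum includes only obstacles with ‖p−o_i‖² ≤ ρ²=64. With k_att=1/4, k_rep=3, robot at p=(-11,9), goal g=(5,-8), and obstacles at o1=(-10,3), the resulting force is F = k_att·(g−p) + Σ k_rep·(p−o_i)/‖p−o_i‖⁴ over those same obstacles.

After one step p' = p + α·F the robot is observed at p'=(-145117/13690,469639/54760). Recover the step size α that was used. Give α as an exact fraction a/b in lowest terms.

α = 1/10

F_att = 1/4·(g−p) = 1/4·(16,-17) = (4.0000,-4.2500)
o1: d²=37 ≤ ρ²=64; F_rep = 3·(-1,6)/37² = (-0.0022,0.0131)
F = F_att + ΣF_rep = (3.9978,-4.2369)
Δp = p'−p = (0.3998,-0.4237); α = Δx/Fx = (5473/13690) / (5473/1369) = 1/10
check: Δy/Fy = (-23201/54760) / (-23201/5476) = 1/10 ✓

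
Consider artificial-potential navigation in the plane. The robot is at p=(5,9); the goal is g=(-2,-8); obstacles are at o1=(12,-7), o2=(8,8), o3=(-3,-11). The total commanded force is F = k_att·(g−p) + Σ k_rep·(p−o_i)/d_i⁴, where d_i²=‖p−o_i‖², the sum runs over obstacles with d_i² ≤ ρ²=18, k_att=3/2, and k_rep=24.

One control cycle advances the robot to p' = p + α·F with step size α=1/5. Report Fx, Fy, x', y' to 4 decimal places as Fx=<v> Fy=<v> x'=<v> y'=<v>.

F_att = 3/2·(g−p) = 3/2·(-7,-17) = (-10.5000,-25.5000)
o1: d²=305 > ρ²=18 → inactive
o2: d²=10 ≤ ρ²=18; F_rep = 24·(-3,1)/10² = (-0.7200,0.2400)
o3: d²=464 > ρ²=18 → inactive
F = F_att + ΣF_rep = (-11.2200,-25.2600)
p' = p + 1/5·F = (2.7560,3.9480)

Fx=-11.2200 Fy=-25.2600 x'=2.7560 y'=3.9480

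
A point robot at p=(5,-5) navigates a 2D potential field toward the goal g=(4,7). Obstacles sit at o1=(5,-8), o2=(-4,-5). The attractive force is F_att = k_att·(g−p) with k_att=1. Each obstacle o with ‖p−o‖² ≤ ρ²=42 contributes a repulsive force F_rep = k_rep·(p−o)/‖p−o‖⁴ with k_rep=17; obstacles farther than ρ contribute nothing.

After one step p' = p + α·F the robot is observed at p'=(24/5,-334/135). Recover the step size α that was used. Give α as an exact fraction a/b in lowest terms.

α = 1/5

F_att = 1·(g−p) = 1·(-1,12) = (-1.0000,12.0000)
o1: d²=9 ≤ ρ²=42; F_rep = 17·(0,3)/9² = (0.0000,0.6296)
o2: d²=81 > ρ²=42 → inactive
F = F_att + ΣF_rep = (-1.0000,12.6296)
Δp = p'−p = (-0.2000,2.5259); α = Δx/Fx = (-1/5) / (-1) = 1/5
check: Δy/Fy = (341/135) / (341/27) = 1/5 ✓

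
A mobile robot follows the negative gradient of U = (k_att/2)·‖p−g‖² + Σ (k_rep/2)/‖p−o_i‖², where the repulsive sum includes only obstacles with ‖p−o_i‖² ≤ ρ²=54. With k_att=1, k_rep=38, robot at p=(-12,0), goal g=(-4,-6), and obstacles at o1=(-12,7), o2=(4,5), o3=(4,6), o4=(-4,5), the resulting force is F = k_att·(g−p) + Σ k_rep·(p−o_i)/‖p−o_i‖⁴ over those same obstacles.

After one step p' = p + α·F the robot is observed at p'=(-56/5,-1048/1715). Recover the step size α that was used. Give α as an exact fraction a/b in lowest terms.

F_att = 1·(g−p) = 1·(8,-6) = (8.0000,-6.0000)
o1: d²=49 ≤ ρ²=54; F_rep = 38·(0,-7)/49² = (0.0000,-0.1108)
o2: d²=281 > ρ²=54 → inactive
o3: d²=292 > ρ²=54 → inactive
o4: d²=89 > ρ²=54 → inactive
F = F_att + ΣF_rep = (8.0000,-6.1108)
Δp = p'−p = (0.8000,-0.6111); α = Δx/Fx = (4/5) / (8) = 1/10
check: Δy/Fy = (-1048/1715) / (-2096/343) = 1/10 ✓

α = 1/10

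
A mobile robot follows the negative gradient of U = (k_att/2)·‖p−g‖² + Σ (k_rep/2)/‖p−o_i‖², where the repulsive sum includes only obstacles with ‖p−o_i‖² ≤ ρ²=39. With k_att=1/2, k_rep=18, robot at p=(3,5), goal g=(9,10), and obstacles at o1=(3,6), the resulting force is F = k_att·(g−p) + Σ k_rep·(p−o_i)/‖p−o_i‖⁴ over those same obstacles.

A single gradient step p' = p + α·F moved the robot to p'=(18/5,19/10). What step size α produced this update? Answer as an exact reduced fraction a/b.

α = 1/5

F_att = 1/2·(g−p) = 1/2·(6,5) = (3.0000,2.5000)
o1: d²=1 ≤ ρ²=39; F_rep = 18·(0,-1)/1² = (0.0000,-18.0000)
F = F_att + ΣF_rep = (3.0000,-15.5000)
Δp = p'−p = (0.6000,-3.1000); α = Δx/Fx = (3/5) / (3) = 1/5
check: Δy/Fy = (-31/10) / (-31/2) = 1/5 ✓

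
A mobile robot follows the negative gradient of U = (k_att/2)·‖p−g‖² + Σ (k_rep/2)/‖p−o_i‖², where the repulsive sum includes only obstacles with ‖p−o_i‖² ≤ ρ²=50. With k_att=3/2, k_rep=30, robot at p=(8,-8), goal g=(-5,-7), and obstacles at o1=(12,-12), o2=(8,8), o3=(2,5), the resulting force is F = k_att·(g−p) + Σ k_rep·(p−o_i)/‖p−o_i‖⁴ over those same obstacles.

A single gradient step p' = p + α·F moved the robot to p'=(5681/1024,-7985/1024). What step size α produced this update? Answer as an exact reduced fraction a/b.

F_att = 3/2·(g−p) = 3/2·(-13,1) = (-19.5000,1.5000)
o1: d²=32 ≤ ρ²=50; F_rep = 30·(-4,4)/32² = (-0.1172,0.1172)
o2: d²=256 > ρ²=50 → inactive
o3: d²=205 > ρ²=50 → inactive
F = F_att + ΣF_rep = (-19.6172,1.6172)
Δp = p'−p = (-2.4521,0.2021); α = Δx/Fx = (-2511/1024) / (-2511/128) = 1/8
check: Δy/Fy = (207/1024) / (207/128) = 1/8 ✓

α = 1/8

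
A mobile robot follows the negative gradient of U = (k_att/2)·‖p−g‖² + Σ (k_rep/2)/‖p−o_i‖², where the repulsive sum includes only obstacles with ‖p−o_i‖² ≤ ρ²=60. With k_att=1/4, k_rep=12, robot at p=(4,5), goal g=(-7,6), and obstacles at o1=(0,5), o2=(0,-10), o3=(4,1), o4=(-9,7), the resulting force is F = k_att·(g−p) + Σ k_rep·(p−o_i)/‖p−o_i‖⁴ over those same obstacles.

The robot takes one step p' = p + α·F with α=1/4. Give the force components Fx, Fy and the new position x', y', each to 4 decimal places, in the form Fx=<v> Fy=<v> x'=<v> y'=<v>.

Fx=-2.5625 Fy=0.4375 x'=3.3594 y'=5.1094

F_att = 1/4·(g−p) = 1/4·(-11,1) = (-2.7500,0.2500)
o1: d²=16 ≤ ρ²=60; F_rep = 12·(4,0)/16² = (0.1875,0.0000)
o2: d²=241 > ρ²=60 → inactive
o3: d²=16 ≤ ρ²=60; F_rep = 12·(0,4)/16² = (0.0000,0.1875)
o4: d²=173 > ρ²=60 → inactive
F = F_att + ΣF_rep = (-2.5625,0.4375)
p' = p + 1/4·F = (3.3594,5.1094)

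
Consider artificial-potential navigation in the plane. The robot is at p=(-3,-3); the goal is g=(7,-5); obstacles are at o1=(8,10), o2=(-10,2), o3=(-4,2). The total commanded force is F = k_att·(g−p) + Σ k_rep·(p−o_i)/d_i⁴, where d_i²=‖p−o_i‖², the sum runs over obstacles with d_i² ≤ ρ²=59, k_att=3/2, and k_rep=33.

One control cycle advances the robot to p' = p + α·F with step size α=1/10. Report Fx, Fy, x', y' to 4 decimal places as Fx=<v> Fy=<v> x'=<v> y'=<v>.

F_att = 3/2·(g−p) = 3/2·(10,-2) = (15.0000,-3.0000)
o1: d²=290 > ρ²=59 → inactive
o2: d²=74 > ρ²=59 → inactive
o3: d²=26 ≤ ρ²=59; F_rep = 33·(1,-5)/26² = (0.0488,-0.2441)
F = F_att + ΣF_rep = (15.0488,-3.2441)
p' = p + 1/10·F = (-1.4951,-3.3244)

Fx=15.0488 Fy=-3.2441 x'=-1.4951 y'=-3.3244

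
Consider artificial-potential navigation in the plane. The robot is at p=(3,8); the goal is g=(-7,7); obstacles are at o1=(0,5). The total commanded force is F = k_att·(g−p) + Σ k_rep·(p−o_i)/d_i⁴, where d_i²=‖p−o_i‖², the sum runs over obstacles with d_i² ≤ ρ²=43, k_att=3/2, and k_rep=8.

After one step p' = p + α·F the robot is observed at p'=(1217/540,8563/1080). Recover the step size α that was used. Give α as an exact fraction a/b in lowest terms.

F_att = 3/2·(g−p) = 3/2·(-10,-1) = (-15.0000,-1.5000)
o1: d²=18 ≤ ρ²=43; F_rep = 8·(3,3)/18² = (0.0741,0.0741)
F = F_att + ΣF_rep = (-14.9259,-1.4259)
Δp = p'−p = (-0.7463,-0.0713); α = Δx/Fx = (-403/540) / (-403/27) = 1/20
check: Δy/Fy = (-77/1080) / (-77/54) = 1/20 ✓

α = 1/20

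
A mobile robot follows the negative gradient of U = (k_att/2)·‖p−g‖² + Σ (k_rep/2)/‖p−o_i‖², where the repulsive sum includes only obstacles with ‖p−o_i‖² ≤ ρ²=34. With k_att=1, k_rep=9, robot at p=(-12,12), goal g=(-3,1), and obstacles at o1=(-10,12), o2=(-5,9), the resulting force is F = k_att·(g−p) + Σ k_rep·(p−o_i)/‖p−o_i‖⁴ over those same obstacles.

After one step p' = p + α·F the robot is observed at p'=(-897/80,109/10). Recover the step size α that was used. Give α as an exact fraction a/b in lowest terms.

F_att = 1·(g−p) = 1·(9,-11) = (9.0000,-11.0000)
o1: d²=4 ≤ ρ²=34; F_rep = 9·(-2,0)/4² = (-1.1250,0.0000)
o2: d²=58 > ρ²=34 → inactive
F = F_att + ΣF_rep = (7.8750,-11.0000)
Δp = p'−p = (0.7875,-1.1000); α = Δx/Fx = (63/80) / (63/8) = 1/10
check: Δy/Fy = (-11/10) / (-11) = 1/10 ✓

α = 1/10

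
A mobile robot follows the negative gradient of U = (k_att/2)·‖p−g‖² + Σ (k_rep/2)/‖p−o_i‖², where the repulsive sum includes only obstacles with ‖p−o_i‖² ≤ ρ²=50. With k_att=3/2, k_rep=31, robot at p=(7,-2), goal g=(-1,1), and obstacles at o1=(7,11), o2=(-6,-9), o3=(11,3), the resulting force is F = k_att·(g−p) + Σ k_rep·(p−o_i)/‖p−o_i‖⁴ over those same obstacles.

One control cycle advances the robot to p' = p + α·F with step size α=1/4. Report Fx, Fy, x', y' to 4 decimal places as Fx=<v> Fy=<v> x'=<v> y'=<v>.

F_att = 3/2·(g−p) = 3/2·(-8,3) = (-12.0000,4.5000)
o1: d²=169 > ρ²=50 → inactive
o2: d²=218 > ρ²=50 → inactive
o3: d²=41 ≤ ρ²=50; F_rep = 31·(-4,-5)/41² = (-0.0738,-0.0922)
F = F_att + ΣF_rep = (-12.0738,4.4078)
p' = p + 1/4·F = (3.9816,-0.8981)

Fx=-12.0738 Fy=4.4078 x'=3.9816 y'=-0.8981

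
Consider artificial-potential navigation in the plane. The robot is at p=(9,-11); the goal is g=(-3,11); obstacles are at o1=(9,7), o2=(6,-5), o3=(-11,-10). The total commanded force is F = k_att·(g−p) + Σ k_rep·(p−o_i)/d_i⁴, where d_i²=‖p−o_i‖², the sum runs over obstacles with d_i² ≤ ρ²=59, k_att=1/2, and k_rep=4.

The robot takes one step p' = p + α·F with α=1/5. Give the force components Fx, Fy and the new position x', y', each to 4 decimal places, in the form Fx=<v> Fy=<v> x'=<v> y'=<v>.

Fx=-5.9941 Fy=10.9881 x'=7.8012 y'=-8.8024

F_att = 1/2·(g−p) = 1/2·(-12,22) = (-6.0000,11.0000)
o1: d²=324 > ρ²=59 → inactive
o2: d²=45 ≤ ρ²=59; F_rep = 4·(3,-6)/45² = (0.0059,-0.0119)
o3: d²=401 > ρ²=59 → inactive
F = F_att + ΣF_rep = (-5.9941,10.9881)
p' = p + 1/5·F = (7.8012,-8.8024)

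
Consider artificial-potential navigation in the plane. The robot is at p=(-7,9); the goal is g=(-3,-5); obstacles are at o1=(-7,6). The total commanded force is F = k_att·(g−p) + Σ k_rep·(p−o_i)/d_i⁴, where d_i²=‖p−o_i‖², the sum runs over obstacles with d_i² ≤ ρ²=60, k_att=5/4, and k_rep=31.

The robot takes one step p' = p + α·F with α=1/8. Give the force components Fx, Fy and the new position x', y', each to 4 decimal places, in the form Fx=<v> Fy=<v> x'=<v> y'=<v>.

F_att = 5/4·(g−p) = 5/4·(4,-14) = (5.0000,-17.5000)
o1: d²=9 ≤ ρ²=60; F_rep = 31·(0,3)/9² = (0.0000,1.1481)
F = F_att + ΣF_rep = (5.0000,-16.3519)
p' = p + 1/8·F = (-6.3750,6.9560)

Fx=5.0000 Fy=-16.3519 x'=-6.3750 y'=6.9560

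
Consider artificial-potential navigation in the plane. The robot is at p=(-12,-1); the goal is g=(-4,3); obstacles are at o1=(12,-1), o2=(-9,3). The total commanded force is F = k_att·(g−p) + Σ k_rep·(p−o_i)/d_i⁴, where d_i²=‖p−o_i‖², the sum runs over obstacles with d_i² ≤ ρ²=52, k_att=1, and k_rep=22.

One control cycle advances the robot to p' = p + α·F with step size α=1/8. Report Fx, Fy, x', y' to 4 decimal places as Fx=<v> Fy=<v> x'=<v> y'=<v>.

F_att = 1·(g−p) = 1·(8,4) = (8.0000,4.0000)
o1: d²=576 > ρ²=52 → inactive
o2: d²=25 ≤ ρ²=52; F_rep = 22·(-3,-4)/25² = (-0.1056,-0.1408)
F = F_att + ΣF_rep = (7.8944,3.8592)
p' = p + 1/8·F = (-11.0132,-0.5176)

Fx=7.8944 Fy=3.8592 x'=-11.0132 y'=-0.5176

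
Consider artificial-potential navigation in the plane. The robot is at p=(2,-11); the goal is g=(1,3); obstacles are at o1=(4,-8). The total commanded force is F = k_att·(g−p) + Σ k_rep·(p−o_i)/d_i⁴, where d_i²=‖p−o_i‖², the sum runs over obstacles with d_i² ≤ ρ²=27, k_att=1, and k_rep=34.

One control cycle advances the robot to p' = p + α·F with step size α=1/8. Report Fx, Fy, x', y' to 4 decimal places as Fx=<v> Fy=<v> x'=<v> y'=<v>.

Fx=-1.4024 Fy=13.3964 x'=1.8247 y'=-9.3254

F_att = 1·(g−p) = 1·(-1,14) = (-1.0000,14.0000)
o1: d²=13 ≤ ρ²=27; F_rep = 34·(-2,-3)/13² = (-0.4024,-0.6036)
F = F_att + ΣF_rep = (-1.4024,13.3964)
p' = p + 1/8·F = (1.8247,-9.3254)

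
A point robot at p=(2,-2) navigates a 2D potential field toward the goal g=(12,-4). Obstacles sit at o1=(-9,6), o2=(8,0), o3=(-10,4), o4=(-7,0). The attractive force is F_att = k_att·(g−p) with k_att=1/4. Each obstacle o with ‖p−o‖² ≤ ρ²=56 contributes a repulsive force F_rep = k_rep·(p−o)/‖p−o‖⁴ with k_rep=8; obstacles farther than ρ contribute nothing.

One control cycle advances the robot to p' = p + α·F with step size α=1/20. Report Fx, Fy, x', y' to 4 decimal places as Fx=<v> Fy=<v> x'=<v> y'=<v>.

F_att = 1/4·(g−p) = 1/4·(10,-2) = (2.5000,-0.5000)
o1: d²=185 > ρ²=56 → inactive
o2: d²=40 ≤ ρ²=56; F_rep = 8·(-6,-2)/40² = (-0.0300,-0.0100)
o3: d²=180 > ρ²=56 → inactive
o4: d²=85 > ρ²=56 → inactive
F = F_att + ΣF_rep = (2.4700,-0.5100)
p' = p + 1/20·F = (2.1235,-2.0255)

Fx=2.4700 Fy=-0.5100 x'=2.1235 y'=-2.0255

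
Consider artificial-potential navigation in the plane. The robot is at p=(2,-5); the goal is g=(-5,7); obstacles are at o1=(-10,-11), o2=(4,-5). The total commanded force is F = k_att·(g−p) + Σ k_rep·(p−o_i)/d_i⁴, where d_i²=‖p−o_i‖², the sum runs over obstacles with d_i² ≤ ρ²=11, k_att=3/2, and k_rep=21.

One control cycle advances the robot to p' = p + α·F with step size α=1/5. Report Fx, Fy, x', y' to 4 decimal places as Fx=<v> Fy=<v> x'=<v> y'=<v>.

Fx=-13.1250 Fy=18.0000 x'=-0.6250 y'=-1.4000

F_att = 3/2·(g−p) = 3/2·(-7,12) = (-10.5000,18.0000)
o1: d²=180 > ρ²=11 → inactive
o2: d²=4 ≤ ρ²=11; F_rep = 21·(-2,0)/4² = (-2.6250,0.0000)
F = F_att + ΣF_rep = (-13.1250,18.0000)
p' = p + 1/5·F = (-0.6250,-1.4000)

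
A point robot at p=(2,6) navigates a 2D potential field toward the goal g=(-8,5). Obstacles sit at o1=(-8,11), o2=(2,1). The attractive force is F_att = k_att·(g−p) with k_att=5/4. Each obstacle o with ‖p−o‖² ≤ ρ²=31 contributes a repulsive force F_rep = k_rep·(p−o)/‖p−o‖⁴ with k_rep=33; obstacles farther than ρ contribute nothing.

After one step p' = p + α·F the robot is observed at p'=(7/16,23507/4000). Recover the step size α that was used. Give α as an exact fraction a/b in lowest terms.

F_att = 5/4·(g−p) = 5/4·(-10,-1) = (-12.5000,-1.2500)
o1: d²=125 > ρ²=31 → inactive
o2: d²=25 ≤ ρ²=31; F_rep = 33·(0,5)/25² = (0.0000,0.2640)
F = F_att + ΣF_rep = (-12.5000,-0.9860)
Δp = p'−p = (-1.5625,-0.1232); α = Δx/Fx = (-25/16) / (-25/2) = 1/8
check: Δy/Fy = (-493/4000) / (-493/500) = 1/8 ✓

α = 1/8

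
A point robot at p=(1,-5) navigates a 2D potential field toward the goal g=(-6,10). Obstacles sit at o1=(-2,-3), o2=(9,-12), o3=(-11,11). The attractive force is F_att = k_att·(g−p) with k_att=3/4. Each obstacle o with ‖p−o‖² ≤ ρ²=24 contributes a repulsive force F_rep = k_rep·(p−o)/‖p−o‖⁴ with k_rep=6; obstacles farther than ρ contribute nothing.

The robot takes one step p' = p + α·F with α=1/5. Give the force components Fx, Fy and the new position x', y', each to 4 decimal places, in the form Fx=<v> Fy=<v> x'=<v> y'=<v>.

F_att = 3/4·(g−p) = 3/4·(-7,15) = (-5.2500,11.2500)
o1: d²=13 ≤ ρ²=24; F_rep = 6·(3,-2)/13² = (0.1065,-0.0710)
o2: d²=113 > ρ²=24 → inactive
o3: d²=400 > ρ²=24 → inactive
F = F_att + ΣF_rep = (-5.1435,11.1790)
p' = p + 1/5·F = (-0.0287,-2.7642)

Fx=-5.1435 Fy=11.1790 x'=-0.0287 y'=-2.7642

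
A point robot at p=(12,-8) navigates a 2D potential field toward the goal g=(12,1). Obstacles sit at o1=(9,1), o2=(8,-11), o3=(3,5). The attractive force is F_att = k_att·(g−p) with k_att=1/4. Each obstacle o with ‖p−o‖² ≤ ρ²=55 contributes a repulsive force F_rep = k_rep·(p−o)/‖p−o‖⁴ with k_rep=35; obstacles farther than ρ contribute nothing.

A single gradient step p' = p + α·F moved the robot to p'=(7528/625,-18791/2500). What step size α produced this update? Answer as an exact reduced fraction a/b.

α = 1/5

F_att = 1/4·(g−p) = 1/4·(0,9) = (0.0000,2.2500)
o1: d²=90 > ρ²=55 → inactive
o2: d²=25 ≤ ρ²=55; F_rep = 35·(4,3)/25² = (0.2240,0.1680)
o3: d²=250 > ρ²=55 → inactive
F = F_att + ΣF_rep = (0.2240,2.4180)
Δp = p'−p = (0.0448,0.4836); α = Δx/Fx = (28/625) / (28/125) = 1/5
check: Δy/Fy = (1209/2500) / (1209/500) = 1/5 ✓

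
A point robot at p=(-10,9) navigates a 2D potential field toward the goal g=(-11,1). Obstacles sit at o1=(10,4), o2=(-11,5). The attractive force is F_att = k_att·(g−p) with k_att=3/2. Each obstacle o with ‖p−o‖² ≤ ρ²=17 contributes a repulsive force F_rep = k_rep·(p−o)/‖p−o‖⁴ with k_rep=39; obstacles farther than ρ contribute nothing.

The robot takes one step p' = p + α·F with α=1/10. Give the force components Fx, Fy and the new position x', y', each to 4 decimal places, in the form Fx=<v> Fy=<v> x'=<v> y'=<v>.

F_att = 3/2·(g−p) = 3/2·(-1,-8) = (-1.5000,-12.0000)
o1: d²=425 > ρ²=17 → inactive
o2: d²=17 ≤ ρ²=17; F_rep = 39·(1,4)/17² = (0.1349,0.5398)
F = F_att + ΣF_rep = (-1.3651,-11.4602)
p' = p + 1/10·F = (-10.1365,7.8540)

Fx=-1.3651 Fy=-11.4602 x'=-10.1365 y'=7.8540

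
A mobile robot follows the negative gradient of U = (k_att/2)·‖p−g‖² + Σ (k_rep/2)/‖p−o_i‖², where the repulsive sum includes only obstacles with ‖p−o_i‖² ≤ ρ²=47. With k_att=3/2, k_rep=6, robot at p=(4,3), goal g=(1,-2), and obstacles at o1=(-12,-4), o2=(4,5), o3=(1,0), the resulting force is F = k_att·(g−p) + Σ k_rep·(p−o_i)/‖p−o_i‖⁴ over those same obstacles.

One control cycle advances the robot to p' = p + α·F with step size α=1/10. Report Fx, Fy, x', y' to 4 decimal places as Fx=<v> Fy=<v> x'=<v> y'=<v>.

F_att = 3/2·(g−p) = 3/2·(-3,-5) = (-4.5000,-7.5000)
o1: d²=305 > ρ²=47 → inactive
o2: d²=4 ≤ ρ²=47; F_rep = 6·(0,-2)/4² = (0.0000,-0.7500)
o3: d²=18 ≤ ρ²=47; F_rep = 6·(3,3)/18² = (0.0556,0.0556)
F = F_att + ΣF_rep = (-4.4444,-8.1944)
p' = p + 1/10·F = (3.5556,2.1806)

Fx=-4.4444 Fy=-8.1944 x'=3.5556 y'=2.1806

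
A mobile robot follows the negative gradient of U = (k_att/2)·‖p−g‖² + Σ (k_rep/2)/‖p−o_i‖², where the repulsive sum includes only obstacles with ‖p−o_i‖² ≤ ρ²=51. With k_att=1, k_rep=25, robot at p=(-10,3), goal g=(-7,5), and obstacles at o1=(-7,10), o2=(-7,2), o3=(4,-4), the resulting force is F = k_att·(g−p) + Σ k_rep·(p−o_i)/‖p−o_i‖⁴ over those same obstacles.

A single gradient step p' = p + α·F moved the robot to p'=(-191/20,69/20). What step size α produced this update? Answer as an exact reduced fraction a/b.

α = 1/5

F_att = 1·(g−p) = 1·(3,2) = (3.0000,2.0000)
o1: d²=58 > ρ²=51 → inactive
o2: d²=10 ≤ ρ²=51; F_rep = 25·(-3,1)/10² = (-0.7500,0.2500)
o3: d²=245 > ρ²=51 → inactive
F = F_att + ΣF_rep = (2.2500,2.2500)
Δp = p'−p = (0.4500,0.4500); α = Δx/Fx = (9/20) / (9/4) = 1/5
check: Δy/Fy = (9/20) / (9/4) = 1/5 ✓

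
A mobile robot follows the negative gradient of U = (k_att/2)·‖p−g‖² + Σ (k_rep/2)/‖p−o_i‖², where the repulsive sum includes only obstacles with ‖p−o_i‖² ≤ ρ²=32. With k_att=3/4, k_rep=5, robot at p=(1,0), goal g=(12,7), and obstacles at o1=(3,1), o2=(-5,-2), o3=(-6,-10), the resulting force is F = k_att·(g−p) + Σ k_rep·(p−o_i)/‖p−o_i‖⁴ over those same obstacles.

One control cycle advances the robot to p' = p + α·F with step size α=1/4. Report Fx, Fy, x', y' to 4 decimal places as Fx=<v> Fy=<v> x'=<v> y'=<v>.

F_att = 3/4·(g−p) = 3/4·(11,7) = (8.2500,5.2500)
o1: d²=5 ≤ ρ²=32; F_rep = 5·(-2,-1)/5² = (-0.4000,-0.2000)
o2: d²=40 > ρ²=32 → inactive
o3: d²=149 > ρ²=32 → inactive
F = F_att + ΣF_rep = (7.8500,5.0500)
p' = p + 1/4·F = (2.9625,1.2625)

Fx=7.8500 Fy=5.0500 x'=2.9625 y'=1.2625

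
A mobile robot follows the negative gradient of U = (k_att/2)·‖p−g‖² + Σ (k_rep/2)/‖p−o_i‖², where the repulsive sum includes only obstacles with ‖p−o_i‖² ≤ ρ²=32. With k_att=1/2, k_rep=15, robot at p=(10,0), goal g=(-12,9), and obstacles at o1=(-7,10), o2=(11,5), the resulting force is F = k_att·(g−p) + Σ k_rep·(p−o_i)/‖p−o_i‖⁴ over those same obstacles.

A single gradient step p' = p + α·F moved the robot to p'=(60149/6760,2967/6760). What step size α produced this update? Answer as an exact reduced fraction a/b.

α = 1/10

F_att = 1/2·(g−p) = 1/2·(-22,9) = (-11.0000,4.5000)
o1: d²=389 > ρ²=32 → inactive
o2: d²=26 ≤ ρ²=32; F_rep = 15·(-1,-5)/26² = (-0.0222,-0.1109)
F = F_att + ΣF_rep = (-11.0222,4.3891)
Δp = p'−p = (-1.1022,0.4389); α = Δx/Fx = (-7451/6760) / (-7451/676) = 1/10
check: Δy/Fy = (2967/6760) / (2967/676) = 1/10 ✓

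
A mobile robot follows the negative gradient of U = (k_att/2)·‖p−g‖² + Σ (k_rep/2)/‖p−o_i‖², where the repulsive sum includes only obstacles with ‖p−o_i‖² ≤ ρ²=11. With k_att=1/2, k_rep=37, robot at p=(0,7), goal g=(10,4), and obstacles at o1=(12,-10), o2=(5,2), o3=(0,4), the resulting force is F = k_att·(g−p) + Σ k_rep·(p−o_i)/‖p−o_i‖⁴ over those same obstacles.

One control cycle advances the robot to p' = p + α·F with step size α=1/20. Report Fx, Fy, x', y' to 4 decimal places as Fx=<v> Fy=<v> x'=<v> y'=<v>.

Fx=5.0000 Fy=-0.1296 x'=0.2500 y'=6.9935

F_att = 1/2·(g−p) = 1/2·(10,-3) = (5.0000,-1.5000)
o1: d²=433 > ρ²=11 → inactive
o2: d²=50 > ρ²=11 → inactive
o3: d²=9 ≤ ρ²=11; F_rep = 37·(0,3)/9² = (0.0000,1.3704)
F = F_att + ΣF_rep = (5.0000,-0.1296)
p' = p + 1/20·F = (0.2500,6.9935)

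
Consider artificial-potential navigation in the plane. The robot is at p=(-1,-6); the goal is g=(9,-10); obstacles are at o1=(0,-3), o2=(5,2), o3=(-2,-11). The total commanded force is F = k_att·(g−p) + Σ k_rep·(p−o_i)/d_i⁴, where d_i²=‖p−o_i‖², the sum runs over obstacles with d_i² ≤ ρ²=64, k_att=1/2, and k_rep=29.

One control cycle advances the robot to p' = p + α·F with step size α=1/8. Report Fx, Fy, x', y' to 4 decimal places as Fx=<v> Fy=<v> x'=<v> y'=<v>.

Fx=4.7529 Fy=-2.6555 x'=-0.4059 y'=-6.3319

F_att = 1/2·(g−p) = 1/2·(10,-4) = (5.0000,-2.0000)
o1: d²=10 ≤ ρ²=64; F_rep = 29·(-1,-3)/10² = (-0.2900,-0.8700)
o2: d²=100 > ρ²=64 → inactive
o3: d²=26 ≤ ρ²=64; F_rep = 29·(1,5)/26² = (0.0429,0.2145)
F = F_att + ΣF_rep = (4.7529,-2.6555)
p' = p + 1/8·F = (-0.4059,-6.3319)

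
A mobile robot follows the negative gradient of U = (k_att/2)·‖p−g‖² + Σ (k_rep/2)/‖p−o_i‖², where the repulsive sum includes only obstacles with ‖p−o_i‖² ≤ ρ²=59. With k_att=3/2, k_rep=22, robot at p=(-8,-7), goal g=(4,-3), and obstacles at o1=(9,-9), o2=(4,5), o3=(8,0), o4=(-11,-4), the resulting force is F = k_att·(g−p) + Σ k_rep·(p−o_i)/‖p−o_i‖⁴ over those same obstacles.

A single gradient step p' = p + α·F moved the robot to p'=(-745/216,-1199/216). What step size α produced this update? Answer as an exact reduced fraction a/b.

α = 1/4

F_att = 3/2·(g−p) = 3/2·(12,4) = (18.0000,6.0000)
o1: d²=293 > ρ²=59 → inactive
o2: d²=288 > ρ²=59 → inactive
o3: d²=305 > ρ²=59 → inactive
o4: d²=18 ≤ ρ²=59; F_rep = 22·(3,-3)/18² = (0.2037,-0.2037)
F = F_att + ΣF_rep = (18.2037,5.7963)
Δp = p'−p = (4.5509,1.4491); α = Δx/Fx = (983/216) / (983/54) = 1/4
check: Δy/Fy = (313/216) / (313/54) = 1/4 ✓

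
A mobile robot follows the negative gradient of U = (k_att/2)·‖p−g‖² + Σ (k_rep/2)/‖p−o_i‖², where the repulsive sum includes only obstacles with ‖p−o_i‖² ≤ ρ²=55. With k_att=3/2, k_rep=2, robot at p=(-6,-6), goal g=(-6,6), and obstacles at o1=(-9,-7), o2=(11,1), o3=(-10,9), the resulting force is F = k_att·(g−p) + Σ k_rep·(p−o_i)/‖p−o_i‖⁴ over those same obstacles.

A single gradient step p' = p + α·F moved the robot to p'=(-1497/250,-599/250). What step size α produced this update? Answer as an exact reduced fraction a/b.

F_att = 3/2·(g−p) = 3/2·(0,12) = (0.0000,18.0000)
o1: d²=10 ≤ ρ²=55; F_rep = 2·(3,1)/10² = (0.0600,0.0200)
o2: d²=338 > ρ²=55 → inactive
o3: d²=241 > ρ²=55 → inactive
F = F_att + ΣF_rep = (0.0600,18.0200)
Δp = p'−p = (0.0120,3.6040); α = Δx/Fx = (3/250) / (3/50) = 1/5
check: Δy/Fy = (901/250) / (901/50) = 1/5 ✓

α = 1/5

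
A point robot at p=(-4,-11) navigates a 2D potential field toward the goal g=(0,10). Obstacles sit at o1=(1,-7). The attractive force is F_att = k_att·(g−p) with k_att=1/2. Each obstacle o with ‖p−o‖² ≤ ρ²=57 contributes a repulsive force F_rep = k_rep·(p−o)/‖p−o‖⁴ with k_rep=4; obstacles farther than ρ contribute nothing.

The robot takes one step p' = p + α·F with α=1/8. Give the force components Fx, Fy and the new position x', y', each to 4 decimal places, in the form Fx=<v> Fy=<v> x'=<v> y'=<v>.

F_att = 1/2·(g−p) = 1/2·(4,21) = (2.0000,10.5000)
o1: d²=41 ≤ ρ²=57; F_rep = 4·(-5,-4)/41² = (-0.0119,-0.0095)
F = F_att + ΣF_rep = (1.9881,10.4905)
p' = p + 1/8·F = (-3.7515,-9.6887)

Fx=1.9881 Fy=10.4905 x'=-3.7515 y'=-9.6887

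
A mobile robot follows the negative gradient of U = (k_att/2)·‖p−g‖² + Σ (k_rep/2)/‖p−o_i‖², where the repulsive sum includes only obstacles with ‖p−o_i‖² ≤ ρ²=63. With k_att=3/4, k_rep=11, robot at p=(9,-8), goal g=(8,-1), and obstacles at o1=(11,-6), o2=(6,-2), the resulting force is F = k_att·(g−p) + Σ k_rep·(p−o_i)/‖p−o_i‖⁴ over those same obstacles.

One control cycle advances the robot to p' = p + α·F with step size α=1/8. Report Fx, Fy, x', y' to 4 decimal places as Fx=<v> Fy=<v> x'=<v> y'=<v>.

Fx=-1.0775 Fy=4.8737 x'=8.8653 y'=-7.3908

F_att = 3/4·(g−p) = 3/4·(-1,7) = (-0.7500,5.2500)
o1: d²=8 ≤ ρ²=63; F_rep = 11·(-2,-2)/8² = (-0.3438,-0.3438)
o2: d²=45 ≤ ρ²=63; F_rep = 11·(3,-6)/45² = (0.0163,-0.0326)
F = F_att + ΣF_rep = (-1.0775,4.8737)
p' = p + 1/8·F = (8.8653,-7.3908)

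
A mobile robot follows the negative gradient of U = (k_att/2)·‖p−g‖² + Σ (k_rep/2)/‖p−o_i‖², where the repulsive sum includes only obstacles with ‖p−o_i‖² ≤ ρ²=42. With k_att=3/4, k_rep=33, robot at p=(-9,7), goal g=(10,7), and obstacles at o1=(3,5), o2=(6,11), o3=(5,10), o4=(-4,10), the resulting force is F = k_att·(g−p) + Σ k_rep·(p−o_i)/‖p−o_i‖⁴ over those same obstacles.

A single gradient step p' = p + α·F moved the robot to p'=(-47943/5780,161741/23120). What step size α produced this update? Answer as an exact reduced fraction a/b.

α = 1/20

F_att = 3/4·(g−p) = 3/4·(19,0) = (14.2500,0.0000)
o1: d²=148 > ρ²=42 → inactive
o2: d²=241 > ρ²=42 → inactive
o3: d²=205 > ρ²=42 → inactive
o4: d²=34 ≤ ρ²=42; F_rep = 33·(-5,-3)/34² = (-0.1427,-0.0856)
F = F_att + ΣF_rep = (14.1073,-0.0856)
Δp = p'−p = (0.7054,-0.0043); α = Δx/Fx = (4077/5780) / (4077/289) = 1/20
check: Δy/Fy = (-99/23120) / (-99/1156) = 1/20 ✓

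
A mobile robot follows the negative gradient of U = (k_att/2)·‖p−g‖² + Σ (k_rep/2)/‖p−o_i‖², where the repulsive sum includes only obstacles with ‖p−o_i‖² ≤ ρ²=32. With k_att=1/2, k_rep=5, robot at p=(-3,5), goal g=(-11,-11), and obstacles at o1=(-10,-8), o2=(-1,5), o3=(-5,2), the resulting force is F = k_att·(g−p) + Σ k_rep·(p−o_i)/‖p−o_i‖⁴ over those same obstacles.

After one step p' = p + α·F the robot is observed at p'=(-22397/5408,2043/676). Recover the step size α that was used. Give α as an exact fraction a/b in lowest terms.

F_att = 1/2·(g−p) = 1/2·(-8,-16) = (-4.0000,-8.0000)
o1: d²=218 > ρ²=32 → inactive
o2: d²=4 ≤ ρ²=32; F_rep = 5·(-2,0)/4² = (-0.6250,0.0000)
o3: d²=13 ≤ ρ²=32; F_rep = 5·(2,3)/13² = (0.0592,0.0888)
F = F_att + ΣF_rep = (-4.5658,-7.9112)
Δp = p'−p = (-1.1415,-1.9778); α = Δx/Fx = (-6173/5408) / (-6173/1352) = 1/4
check: Δy/Fy = (-1337/676) / (-1337/169) = 1/4 ✓

α = 1/4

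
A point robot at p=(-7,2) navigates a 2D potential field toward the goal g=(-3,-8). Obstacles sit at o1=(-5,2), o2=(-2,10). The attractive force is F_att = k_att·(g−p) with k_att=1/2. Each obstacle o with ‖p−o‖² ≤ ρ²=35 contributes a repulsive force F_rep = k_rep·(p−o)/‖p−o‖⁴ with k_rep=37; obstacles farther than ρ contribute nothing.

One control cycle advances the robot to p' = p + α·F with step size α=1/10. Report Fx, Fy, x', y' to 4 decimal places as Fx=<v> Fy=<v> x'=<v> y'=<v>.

F_att = 1/2·(g−p) = 1/2·(4,-10) = (2.0000,-5.0000)
o1: d²=4 ≤ ρ²=35; F_rep = 37·(-2,0)/4² = (-4.6250,0.0000)
o2: d²=89 > ρ²=35 → inactive
F = F_att + ΣF_rep = (-2.6250,-5.0000)
p' = p + 1/10·F = (-7.2625,1.5000)

Fx=-2.6250 Fy=-5.0000 x'=-7.2625 y'=1.5000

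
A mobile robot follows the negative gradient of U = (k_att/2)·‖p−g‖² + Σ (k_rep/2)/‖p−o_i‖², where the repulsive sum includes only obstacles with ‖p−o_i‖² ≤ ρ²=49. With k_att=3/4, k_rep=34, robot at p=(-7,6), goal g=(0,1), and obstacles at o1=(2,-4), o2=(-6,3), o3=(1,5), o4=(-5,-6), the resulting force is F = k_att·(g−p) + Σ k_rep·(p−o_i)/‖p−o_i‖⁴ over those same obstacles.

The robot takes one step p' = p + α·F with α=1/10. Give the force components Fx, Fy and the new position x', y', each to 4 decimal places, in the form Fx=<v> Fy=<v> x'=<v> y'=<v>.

Fx=4.9100 Fy=-2.7300 x'=-6.5090 y'=5.7270

F_att = 3/4·(g−p) = 3/4·(7,-5) = (5.2500,-3.7500)
o1: d²=181 > ρ²=49 → inactive
o2: d²=10 ≤ ρ²=49; F_rep = 34·(-1,3)/10² = (-0.3400,1.0200)
o3: d²=65 > ρ²=49 → inactive
o4: d²=148 > ρ²=49 → inactive
F = F_att + ΣF_rep = (4.9100,-2.7300)
p' = p + 1/10·F = (-6.5090,5.7270)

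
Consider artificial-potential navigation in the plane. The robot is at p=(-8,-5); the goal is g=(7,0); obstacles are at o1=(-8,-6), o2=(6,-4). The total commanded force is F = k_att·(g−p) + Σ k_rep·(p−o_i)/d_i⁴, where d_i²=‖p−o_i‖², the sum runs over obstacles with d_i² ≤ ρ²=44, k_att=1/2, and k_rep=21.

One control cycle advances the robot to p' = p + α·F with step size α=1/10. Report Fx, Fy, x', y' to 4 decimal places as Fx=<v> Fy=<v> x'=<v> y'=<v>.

Fx=7.5000 Fy=23.5000 x'=-7.2500 y'=-2.6500

F_att = 1/2·(g−p) = 1/2·(15,5) = (7.5000,2.5000)
o1: d²=1 ≤ ρ²=44; F_rep = 21·(0,1)/1² = (0.0000,21.0000)
o2: d²=197 > ρ²=44 → inactive
F = F_att + ΣF_rep = (7.5000,23.5000)
p' = p + 1/10·F = (-7.2500,-2.6500)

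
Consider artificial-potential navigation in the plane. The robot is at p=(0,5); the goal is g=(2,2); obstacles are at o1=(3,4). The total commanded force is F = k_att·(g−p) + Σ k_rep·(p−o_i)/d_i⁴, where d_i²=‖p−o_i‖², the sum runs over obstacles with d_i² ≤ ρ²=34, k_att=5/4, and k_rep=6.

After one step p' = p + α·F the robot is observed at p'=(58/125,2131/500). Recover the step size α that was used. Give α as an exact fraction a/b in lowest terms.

F_att = 5/4·(g−p) = 5/4·(2,-3) = (2.5000,-3.7500)
o1: d²=10 ≤ ρ²=34; F_rep = 6·(-3,1)/10² = (-0.1800,0.0600)
F = F_att + ΣF_rep = (2.3200,-3.6900)
Δp = p'−p = (0.4640,-0.7380); α = Δx/Fx = (58/125) / (58/25) = 1/5
check: Δy/Fy = (-369/500) / (-369/100) = 1/5 ✓

α = 1/5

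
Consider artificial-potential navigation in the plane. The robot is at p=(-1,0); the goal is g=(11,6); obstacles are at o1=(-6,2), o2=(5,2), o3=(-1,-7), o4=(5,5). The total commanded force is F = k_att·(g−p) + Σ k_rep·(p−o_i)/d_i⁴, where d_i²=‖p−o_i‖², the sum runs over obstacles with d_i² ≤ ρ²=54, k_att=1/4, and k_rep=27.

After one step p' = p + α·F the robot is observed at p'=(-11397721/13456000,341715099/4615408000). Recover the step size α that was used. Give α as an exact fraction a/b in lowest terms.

α = 1/20

F_att = 1/4·(g−p) = 1/4·(12,6) = (3.0000,1.5000)
o1: d²=29 ≤ ρ²=54; F_rep = 27·(5,-2)/29² = (0.1605,-0.0642)
o2: d²=40 ≤ ρ²=54; F_rep = 27·(-6,-2)/40² = (-0.1013,-0.0338)
o3: d²=49 ≤ ρ²=54; F_rep = 27·(0,7)/49² = (0.0000,0.0787)
o4: d²=61 > ρ²=54 → inactive
F = F_att + ΣF_rep = (3.0593,1.4808)
Δp = p'−p = (0.1530,0.0740); α = Δx/Fx = (2058279/13456000) / (2058279/672800) = 1/20
check: Δy/Fy = (341715099/4615408000) / (341715099/230770400) = 1/20 ✓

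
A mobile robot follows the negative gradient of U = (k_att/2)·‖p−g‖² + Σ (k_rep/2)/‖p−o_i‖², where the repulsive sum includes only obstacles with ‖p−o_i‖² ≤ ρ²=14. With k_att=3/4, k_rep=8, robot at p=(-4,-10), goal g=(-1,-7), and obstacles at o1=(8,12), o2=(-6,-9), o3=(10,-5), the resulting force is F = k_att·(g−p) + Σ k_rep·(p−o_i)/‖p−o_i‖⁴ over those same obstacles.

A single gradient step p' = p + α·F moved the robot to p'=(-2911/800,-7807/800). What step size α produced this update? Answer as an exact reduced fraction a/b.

α = 1/8

F_att = 3/4·(g−p) = 3/4·(3,3) = (2.2500,2.2500)
o1: d²=628 > ρ²=14 → inactive
o2: d²=5 ≤ ρ²=14; F_rep = 8·(2,-1)/5² = (0.6400,-0.3200)
o3: d²=221 > ρ²=14 → inactive
F = F_att + ΣF_rep = (2.8900,1.9300)
Δp = p'−p = (0.3613,0.2412); α = Δx/Fx = (289/800) / (289/100) = 1/8
check: Δy/Fy = (193/800) / (193/100) = 1/8 ✓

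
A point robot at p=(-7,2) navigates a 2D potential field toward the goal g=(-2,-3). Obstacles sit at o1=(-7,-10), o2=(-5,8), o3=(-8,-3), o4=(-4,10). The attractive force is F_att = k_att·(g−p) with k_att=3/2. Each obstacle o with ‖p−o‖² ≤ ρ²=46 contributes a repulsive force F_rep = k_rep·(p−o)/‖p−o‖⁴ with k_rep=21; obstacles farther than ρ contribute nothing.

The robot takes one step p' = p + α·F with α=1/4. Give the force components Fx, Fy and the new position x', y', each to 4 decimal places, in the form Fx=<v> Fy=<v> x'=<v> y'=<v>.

Fx=7.5048 Fy=-7.4234 x'=-5.1238 y'=0.1441

F_att = 3/2·(g−p) = 3/2·(5,-5) = (7.5000,-7.5000)
o1: d²=144 > ρ²=46 → inactive
o2: d²=40 ≤ ρ²=46; F_rep = 21·(-2,-6)/40² = (-0.0262,-0.0788)
o3: d²=26 ≤ ρ²=46; F_rep = 21·(1,5)/26² = (0.0311,0.1553)
o4: d²=73 > ρ²=46 → inactive
F = F_att + ΣF_rep = (7.5048,-7.4234)
p' = p + 1/4·F = (-5.1238,0.1441)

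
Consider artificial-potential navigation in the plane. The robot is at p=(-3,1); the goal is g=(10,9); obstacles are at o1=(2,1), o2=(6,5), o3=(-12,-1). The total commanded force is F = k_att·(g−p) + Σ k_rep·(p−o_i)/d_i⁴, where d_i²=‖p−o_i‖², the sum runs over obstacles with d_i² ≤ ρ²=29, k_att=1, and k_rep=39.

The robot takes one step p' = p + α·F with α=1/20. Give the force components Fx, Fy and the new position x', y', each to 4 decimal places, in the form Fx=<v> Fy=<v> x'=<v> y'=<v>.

F_att = 1·(g−p) = 1·(13,8) = (13.0000,8.0000)
o1: d²=25 ≤ ρ²=29; F_rep = 39·(-5,0)/25² = (-0.3120,0.0000)
o2: d²=97 > ρ²=29 → inactive
o3: d²=85 > ρ²=29 → inactive
F = F_att + ΣF_rep = (12.6880,8.0000)
p' = p + 1/20·F = (-2.3656,1.4000)

Fx=12.6880 Fy=8.0000 x'=-2.3656 y'=1.4000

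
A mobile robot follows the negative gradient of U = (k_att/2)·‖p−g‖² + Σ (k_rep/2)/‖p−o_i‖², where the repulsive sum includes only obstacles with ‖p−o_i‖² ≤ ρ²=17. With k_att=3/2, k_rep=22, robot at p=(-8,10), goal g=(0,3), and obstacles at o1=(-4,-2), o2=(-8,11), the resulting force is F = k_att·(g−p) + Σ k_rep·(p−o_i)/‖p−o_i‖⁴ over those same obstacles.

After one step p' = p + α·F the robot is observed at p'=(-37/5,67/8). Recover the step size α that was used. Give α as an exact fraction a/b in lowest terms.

F_att = 3/2·(g−p) = 3/2·(8,-7) = (12.0000,-10.5000)
o1: d²=160 > ρ²=17 → inactive
o2: d²=1 ≤ ρ²=17; F_rep = 22·(0,-1)/1² = (0.0000,-22.0000)
F = F_att + ΣF_rep = (12.0000,-32.5000)
Δp = p'−p = (0.6000,-1.6250); α = Δx/Fx = (3/5) / (12) = 1/20
check: Δy/Fy = (-13/8) / (-65/2) = 1/20 ✓

α = 1/20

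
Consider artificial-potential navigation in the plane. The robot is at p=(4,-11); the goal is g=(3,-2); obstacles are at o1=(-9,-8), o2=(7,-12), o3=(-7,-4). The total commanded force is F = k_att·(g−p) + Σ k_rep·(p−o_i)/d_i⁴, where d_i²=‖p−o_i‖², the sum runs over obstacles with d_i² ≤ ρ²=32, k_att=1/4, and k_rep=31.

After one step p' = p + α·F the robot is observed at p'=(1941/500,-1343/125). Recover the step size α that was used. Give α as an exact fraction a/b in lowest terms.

α = 1/10

F_att = 1/4·(g−p) = 1/4·(-1,9) = (-0.2500,2.2500)
o1: d²=178 > ρ²=32 → inactive
o2: d²=10 ≤ ρ²=32; F_rep = 31·(-3,1)/10² = (-0.9300,0.3100)
o3: d²=170 > ρ²=32 → inactive
F = F_att + ΣF_rep = (-1.1800,2.5600)
Δp = p'−p = (-0.1180,0.2560); α = Δx/Fx = (-59/500) / (-59/50) = 1/10
check: Δy/Fy = (32/125) / (64/25) = 1/10 ✓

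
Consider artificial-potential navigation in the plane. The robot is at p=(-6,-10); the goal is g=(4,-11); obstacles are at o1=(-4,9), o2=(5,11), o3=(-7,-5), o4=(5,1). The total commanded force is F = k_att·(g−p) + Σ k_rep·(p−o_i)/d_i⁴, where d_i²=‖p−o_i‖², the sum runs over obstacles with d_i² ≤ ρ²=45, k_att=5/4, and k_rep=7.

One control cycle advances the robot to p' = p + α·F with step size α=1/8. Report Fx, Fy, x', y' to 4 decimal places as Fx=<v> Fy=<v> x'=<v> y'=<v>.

F_att = 5/4·(g−p) = 5/4·(10,-1) = (12.5000,-1.2500)
o1: d²=365 > ρ²=45 → inactive
o2: d²=562 > ρ²=45 → inactive
o3: d²=26 ≤ ρ²=45; F_rep = 7·(1,-5)/26² = (0.0104,-0.0518)
o4: d²=242 > ρ²=45 → inactive
F = F_att + ΣF_rep = (12.5104,-1.3018)
p' = p + 1/8·F = (-4.4362,-10.1627)

Fx=12.5104 Fy=-1.3018 x'=-4.4362 y'=-10.1627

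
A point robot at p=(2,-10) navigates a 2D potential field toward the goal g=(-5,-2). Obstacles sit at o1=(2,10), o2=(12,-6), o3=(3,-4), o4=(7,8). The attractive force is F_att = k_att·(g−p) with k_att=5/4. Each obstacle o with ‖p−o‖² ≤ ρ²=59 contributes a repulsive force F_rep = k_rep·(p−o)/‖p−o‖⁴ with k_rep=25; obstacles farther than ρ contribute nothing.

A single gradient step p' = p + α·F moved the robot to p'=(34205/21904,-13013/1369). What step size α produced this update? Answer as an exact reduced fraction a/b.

α = 1/20

F_att = 5/4·(g−p) = 5/4·(-7,8) = (-8.7500,10.0000)
o1: d²=400 > ρ²=59 → inactive
o2: d²=116 > ρ²=59 → inactive
o3: d²=37 ≤ ρ²=59; F_rep = 25·(-1,-6)/37² = (-0.0183,-0.1096)
o4: d²=349 > ρ²=59 → inactive
F = F_att + ΣF_rep = (-8.7683,9.8904)
Δp = p'−p = (-0.4384,0.4945); α = Δx/Fx = (-9603/21904) / (-48015/5476) = 1/20
check: Δy/Fy = (677/1369) / (13540/1369) = 1/20 ✓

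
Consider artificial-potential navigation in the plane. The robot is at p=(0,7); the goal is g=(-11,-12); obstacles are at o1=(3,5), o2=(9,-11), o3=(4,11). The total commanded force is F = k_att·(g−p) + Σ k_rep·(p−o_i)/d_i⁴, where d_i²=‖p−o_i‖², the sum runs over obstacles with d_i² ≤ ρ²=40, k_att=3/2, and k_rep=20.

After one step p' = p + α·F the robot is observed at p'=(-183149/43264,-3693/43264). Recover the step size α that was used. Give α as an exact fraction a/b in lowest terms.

α = 1/4

F_att = 3/2·(g−p) = 3/2·(-11,-19) = (-16.5000,-28.5000)
o1: d²=13 ≤ ρ²=40; F_rep = 20·(-3,2)/13² = (-0.3550,0.2367)
o2: d²=405 > ρ²=40 → inactive
o3: d²=32 ≤ ρ²=40; F_rep = 20·(-4,-4)/32² = (-0.0781,-0.0781)
F = F_att + ΣF_rep = (-16.9332,-28.3414)
Δp = p'−p = (-4.2333,-7.0854); α = Δx/Fx = (-183149/43264) / (-183149/10816) = 1/4
check: Δy/Fy = (-306541/43264) / (-306541/10816) = 1/4 ✓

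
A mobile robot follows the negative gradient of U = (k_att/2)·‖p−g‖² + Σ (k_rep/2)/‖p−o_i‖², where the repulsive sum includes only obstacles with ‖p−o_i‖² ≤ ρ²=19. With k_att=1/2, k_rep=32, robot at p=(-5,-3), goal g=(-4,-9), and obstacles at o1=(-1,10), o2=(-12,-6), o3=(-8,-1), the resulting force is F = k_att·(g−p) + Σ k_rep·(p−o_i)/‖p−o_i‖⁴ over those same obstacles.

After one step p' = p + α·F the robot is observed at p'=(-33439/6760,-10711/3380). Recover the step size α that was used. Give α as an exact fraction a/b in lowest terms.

α = 1/20

F_att = 1/2·(g−p) = 1/2·(1,-6) = (0.5000,-3.0000)
o1: d²=185 > ρ²=19 → inactive
o2: d²=58 > ρ²=19 → inactive
o3: d²=13 ≤ ρ²=19; F_rep = 32·(3,-2)/13² = (0.5680,-0.3787)
F = F_att + ΣF_rep = (1.0680,-3.3787)
Δp = p'−p = (0.0534,-0.1689); α = Δx/Fx = (361/6760) / (361/338) = 1/20
check: Δy/Fy = (-571/3380) / (-571/169) = 1/20 ✓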